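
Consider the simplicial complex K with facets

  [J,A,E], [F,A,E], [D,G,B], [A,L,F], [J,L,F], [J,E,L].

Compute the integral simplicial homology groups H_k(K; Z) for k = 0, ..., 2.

H_0 ≅ Z^2,  H_1 ≅ Z,  H_2 = 0.

Order the vertices as A < B < D < E < F < G < J < L. Listing each simplex with vertices in this order, K has dimension 2 with simplices:

  0-simplices (8): A, B, D, E, F, G, J, L
  1-simplices (13): AE, AF, AJ, AL, BD, BG, DG, EF, EJ, EL, FJ, FL, JL
  2-simplices (6): AEF, AEJ, AFL, BDG, EJL, FJL

giving chain groups C_0 ≅ Z^8, C_1 ≅ Z^13, C_2 ≅ Z^6.

Boundary ∂_1: C_1 → C_0 sends each edge [p,q] (with p < q) to q − p. For instance
  ∂BG = G − B.
The resulting 8×13 matrix has rank 6, and its Smith normal form has invariant factors (1,1,1,1,1,1).

Boundary ∂_2: C_2 → C_1 maps a triangle to the signed sum of its edges. For instance
  ∂FJL = JL − FL + FJ,
  ∂AEF = EF − AF + AE.
The 13×6 boundary matrix has rank 6 and Smith normal form diag(1,1,1,1,1,1).

From H_k ≅ ker(∂_k) / im(∂_{k+1}) we obtain:

  H_0: rank C_0 − rank ∂_1 = 8 − 6 = 2, and the invariant factors of ∂_1 are all 1, so H_0 = Z^2.
  H_1: rank ker ∂_1 − rank ∂_2 = (13 − 6) − 6 = 1, and the invariant factors of ∂_2 are all 1, so H_1 = Z.
  H_2: rank ker ∂_2 − rank ∂_3 = (6 − 6) − 0 = 0, and there is no ∂_3, so H_2 = 0.

As a check, the Euler characteristic is 8 − 13 + 6 = 1, which agrees with 2 − 1 + 0 = 1.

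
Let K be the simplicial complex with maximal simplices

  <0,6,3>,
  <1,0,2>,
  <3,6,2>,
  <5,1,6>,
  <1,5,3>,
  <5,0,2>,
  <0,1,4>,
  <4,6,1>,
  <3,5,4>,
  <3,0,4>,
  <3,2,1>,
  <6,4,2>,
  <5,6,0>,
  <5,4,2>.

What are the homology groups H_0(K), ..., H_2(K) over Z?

Order the vertices as 0 < 1 < 2 < 3 < 4 < 5 < 6. Listing each simplex with vertices in this order, K has dimension 2 with simplices:

  0-simplices (7): [0], [1], [2], [3], [4], [5], [6]
  1-simplices (21): [0,1], [0,2], [0,3], [0,4], [0,5], [0,6], [1,2], [1,3], [1,4], [1,5], [1,6], [2,3], [2,4], [2,5], [2,6], [3,4], [3,5], [3,6], [4,5], [4,6], [5,6]
  2-simplices (14): [0,1,2], [0,1,4], [0,2,5], [0,3,4], [0,3,6], [0,5,6], [1,2,3], [1,3,5], [1,4,6], [1,5,6], [2,3,6], [2,4,5], [2,4,6], [3,4,5]

so the chain groups are C_0 ≅ Z^7, C_1 ≅ Z^21, C_2 ≅ Z^14.

The boundary map ∂_1: C_1 → C_0 sends each edge [p,q] (with p < q) to q − p.
As a 7×21 matrix over Z this has rank 6, with invariant factors (1,1,1,1,1,1).

Boundary ∂_2: C_2 → C_1 maps a triangle to the signed sum of its edges. For instance
  ∂[0,1,2] = [1,2] − [0,2] + [0,1],
  ∂[1,5,6] = [5,6] − [1,6] + [1,5].
As a 21×14 matrix over Z this has rank 13, with invariant factors (1,1,1,1,1,1,1,1,1,1,1,1,1).

From H_k ≅ ker(∂_k) / im(∂_{k+1}) we obtain:

  H_0: rank C_0 − rank ∂_1 = 7 − 6 = 1, and the invariant factors of ∂_1 are all 1, so H_0 ≅ Z.
  H_1: rank ker ∂_1 − rank ∂_2 = (21 − 6) − 13 = 2, and the invariant factors of ∂_2 are all 1, so H_1 ≅ Z^2.
  H_2: rank ker ∂_2 − rank ∂_3 = (14 − 13) − 0 = 1, and there is no ∂_3, so H_2 ≅ Z.

As a check, the Euler characteristic is 7 − 21 + 14 = 0, which agrees with 1 − 2 + 1 = 0.

H_0 ≅ Z,  H_1 ≅ Z^2,  H_2 ≅ Z.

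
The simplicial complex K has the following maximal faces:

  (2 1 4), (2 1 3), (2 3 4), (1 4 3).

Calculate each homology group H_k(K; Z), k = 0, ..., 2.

H_0 = Z,  H_1 = 0,  H_2 = Z.

Take the total order 1 < 2 < 3 < 4 on the vertex set. Then K (dimension 2) consists of the simplices:

  0-simplices (4): [1], [2], [3], [4]
  1-simplices (6): [1,2], [1,3], [1,4], [2,3], [2,4], [3,4]
  2-simplices (4): [1,2,3], [1,2,4], [1,3,4], [2,3,4]

Hence C_0 ≅ Z^4, C_1 ≅ Z^6, C_2 ≅ Z^4.

∂_1: C_1 → C_0 sends each edge [p,q] (with p < q) to q − p.
The resulting 4×6 matrix has rank 3, and its Smith normal form has invariant factors (1,1,1).

∂_2: C_2 → C_1 sends each 2-simplex [p,q,r] to [q,r] − [p,r] + [p,q]. For instance
  ∂[2,3,4] = [3,4] − [2,4] + [2,3],
  ∂[1,2,3] = [2,3] − [1,3] + [1,2].
As a 6×4 matrix over Z this has rank 3, with invariant factors (1,1,1).

Now H_k = ker ∂_k / im ∂_{k+1}, so:

  H_0: rank C_0 − rank ∂_1 = 4 − 3 = 1, and the invariant factors of ∂_1 are all 1, so H_0 = Z.
  H_1: rank ker ∂_1 − rank ∂_2 = (6 − 3) − 3 = 0, and the invariant factors of ∂_2 are all 1, so H_1 = 0.
  H_2: rank ker ∂_2 − rank ∂_3 = (4 − 3) − 0 = 1, and there is no ∂_3, so H_2 = Z.

As a check, the Euler characteristic is 4 − 6 + 4 = 2, which agrees with 1 − 0 + 1 = 2.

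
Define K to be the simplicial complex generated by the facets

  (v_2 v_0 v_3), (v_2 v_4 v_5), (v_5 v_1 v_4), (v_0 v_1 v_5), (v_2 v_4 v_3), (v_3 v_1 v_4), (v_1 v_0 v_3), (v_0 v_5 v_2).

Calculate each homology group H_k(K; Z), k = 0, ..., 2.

H_0 = Z,  H_1 = 0,  H_2 = Z.

Take the total order v_0 < v_1 < v_2 < v_3 < v_4 < v_5 on the vertex set. Then K (dimension 2) consists of the simplices:

  0-simplices (6): [v_0], [v_1], [v_2], [v_3], [v_4], [v_5]
  1-simplices (12): [v_0,v_1], [v_0,v_2], [v_0,v_3], [v_0,v_5], [v_1,v_3], [v_1,v_4], [v_1,v_5], [v_2,v_3], [v_2,v_4], [v_2,v_5], [v_3,v_4], [v_4,v_5]
  2-simplices (8): [v_0,v_1,v_3], [v_0,v_1,v_5], [v_0,v_2,v_3], [v_0,v_2,v_5], [v_1,v_3,v_4], [v_1,v_4,v_5], [v_2,v_3,v_4], [v_2,v_4,v_5]

giving chain groups C_0 ≅ Z^6, C_1 ≅ Z^12, C_2 ≅ Z^8.

∂_1: C_1 → C_0 maps an edge to its endpoints' difference, ∂[p,q] = q − p. For instance
  ∂[v_4,v_5] = [v_5] − [v_4].
This gives a 6×12 integer matrix of rank 5; reducing to Smith normal form yields diagonal entries (1,1,1,1,1).

∂_2: C_2 → C_1 maps a triangle to the signed sum of its edges. For instance
  ∂[v_2,v_3,v_4] = [v_3,v_4] − [v_2,v_4] + [v_2,v_3],
  ∂[v_2,v_4,v_5] = [v_4,v_5] − [v_2,v_5] + [v_2,v_4].
This gives a 12×8 integer matrix of rank 7; reducing to Smith normal form yields diagonal entries (1,1,1,1,1,1,1).

From H_k ≅ ker(∂_k) / im(∂_{k+1}) we obtain:

  H_0: rank C_0 − rank ∂_1 = 6 − 5 = 1, and the invariant factors of ∂_1 are all 1, so H_0 ≅ Z.
  H_1: rank ker ∂_1 − rank ∂_2 = (12 − 5) − 7 = 0, and the invariant factors of ∂_2 are all 1, so H_1 ≅ 0.
  H_2: rank ker ∂_2 − rank ∂_3 = (8 − 7) − 0 = 1, and there is no ∂_3, so H_2 ≅ Z.

(K is a triangulation of the 2-sphere S^2.)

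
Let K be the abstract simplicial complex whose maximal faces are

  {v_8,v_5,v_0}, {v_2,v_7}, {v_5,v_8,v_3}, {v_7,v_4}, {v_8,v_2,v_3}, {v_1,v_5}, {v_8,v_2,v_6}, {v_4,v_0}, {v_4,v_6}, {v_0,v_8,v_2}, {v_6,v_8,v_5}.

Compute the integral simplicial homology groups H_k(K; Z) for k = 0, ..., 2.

Fix the vertex order v_0 < v_1 < v_2 < v_3 < v_4 < v_5 < v_6 < v_7 < v_8 and write every simplex with vertices in increasing order. Then dim K = 2 and the simplices of K are:

  0-simplices (9): [v_0], [v_1], [v_2], [v_3], [v_4], [v_5], [v_6], [v_7], [v_8]
  1-simplices (16): (16 of them)
  2-simplices (6): [v_0,v_2,v_8], [v_0,v_5,v_8], [v_2,v_3,v_8], [v_2,v_6,v_8], [v_3,v_5,v_8], [v_5,v_6,v_8]

Hence C_0 ≅ Z^9, C_1 ≅ Z^16, C_2 ≅ Z^6.

The boundary map ∂_1: C_1 → C_0 is given by ∂[p,q] = [q] − [p].
This gives a 9×16 integer matrix of rank 8; reducing to Smith normal form yields diagonal entries (1,1,1,1,1,1,1,1).

∂_2: C_2 → C_1 sends each 2-simplex [p,q,r] to [q,r] − [p,r] + [p,q]. For instance
  ∂[v_0,v_2,v_8] = [v_2,v_8] − [v_0,v_8] + [v_0,v_2],
  ∂[v_5,v_6,v_8] = [v_6,v_8] − [v_5,v_8] + [v_5,v_6].
As a 16×6 matrix over Z this has rank 6, with invariant factors (1,1,1,1,1,1).

Computing H_k = (kernel of ∂_k) / (image of ∂_{k+1}):

  H_0: rank C_0 − rank ∂_1 = 9 − 8 = 1, and the invariant factors of ∂_1 are all 1, so H_0 ≅ Z.
  H_1: rank ker ∂_1 − rank ∂_2 = (16 − 8) − 6 = 2, and the invariant factors of ∂_2 are all 1, so H_1 ≅ Z^2.
  H_2: rank ker ∂_2 − rank ∂_3 = (6 − 6) − 0 = 0, and there is no ∂_3, so H_2 ≅ 0.

H_0 = Z,  H_1 = Z^2,  H_2 = 0.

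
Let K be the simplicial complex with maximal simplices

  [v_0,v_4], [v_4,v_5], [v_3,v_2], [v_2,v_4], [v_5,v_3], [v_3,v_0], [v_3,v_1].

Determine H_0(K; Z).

Take the total order v_0 < v_1 < v_2 < v_3 < v_4 < v_5 on the vertex set. Then K (dimension 1) consists of the simplices:

  0-simplices (6): [v_0], [v_1], [v_2], [v_3], [v_4], [v_5]
  1-simplices (7): [v_0,v_3], [v_0,v_4], [v_1,v_3], [v_2,v_3], [v_2,v_4], [v_3,v_5], [v_4,v_5]

so the chain groups are C_0 ≅ Z^6, C_1 ≅ Z^7.

∂_1: C_1 → C_0 maps an edge to its endpoints' difference, ∂[p,q] = q − p.
The resulting 6×7 matrix has rank 5, and its Smith normal form has invariant factors (1,1,1,1,1).

Now H_k = ker ∂_k / im ∂_{k+1}, so:

  H_0: rank C_0 − rank ∂_1 = 6 − 5 = 1, and the invariant factors of ∂_1 are all 1, so H_0 ≅ Z.

H_0 = Z.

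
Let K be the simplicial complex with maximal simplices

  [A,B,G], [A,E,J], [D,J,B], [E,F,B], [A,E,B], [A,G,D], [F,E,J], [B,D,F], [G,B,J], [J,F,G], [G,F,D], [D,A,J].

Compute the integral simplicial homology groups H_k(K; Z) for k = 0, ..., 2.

H_0 ≅ Z,  H_1 ≅ Z/2,  H_2 = 0.

Fix the vertex order A < B < D < E < F < G < J and write every simplex with vertices in increasing order. Then dim K = 2 and the simplices of K are:

  0-simplices (7): A, B, D, E, F, G, J
  1-simplices (18): AB, AD, AE, AG, AJ, BD, BE, BF, BG, BJ, DF, DG, DJ, EF, EJ, FG, FJ, GJ
  2-simplices (12): ABE, ABG, ADG, ADJ, AEJ, BDF, BDJ, BEF, BGJ, DFG, EFJ, FGJ

Hence C_0 ≅ Z^7, C_1 ≅ Z^18, C_2 ≅ Z^12.

∂_1: C_1 → C_0 is given by ∂[p,q] = [q] − [p].
As a 7×18 matrix over Z this has rank 6, with invariant factors (1,1,1,1,1,1).

The boundary map ∂_2: C_2 → C_1 sends each 2-simplex [p,q,r] to [q,r] − [p,r] + [p,q]. For instance
  ∂DFG = FG − DG + DF,
  ∂ABG = BG − AG + AB.
This gives a 18×12 integer matrix of rank 12; reducing to Smith normal form yields diagonal entries (1,1,1,1,1,1,1,1,1,1,1,2).

Reading off H_k = ker ∂_k / im ∂_{k+1}:

  H_0: rank C_0 − rank ∂_1 = 7 − 6 = 1, and the invariant factors of ∂_1 are all 1, so H_0 ≅ Z.
  H_1: rank ker ∂_1 − rank ∂_2 = (18 − 6) − 12 = 0, and ∂_2 has invariant factor 2 > 1, so H_1 ≅ Z/2.
  H_2: rank ker ∂_2 − rank ∂_3 = (12 − 12) − 0 = 0, and there is no ∂_3, so H_2 ≅ 0.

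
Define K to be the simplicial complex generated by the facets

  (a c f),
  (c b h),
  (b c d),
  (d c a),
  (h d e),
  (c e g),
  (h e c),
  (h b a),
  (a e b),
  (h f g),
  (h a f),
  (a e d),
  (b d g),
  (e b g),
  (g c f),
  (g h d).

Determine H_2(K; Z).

H_2 = Z.

Order the vertices as a < b < c < d < e < f < g < h. Listing each simplex with vertices in this order, K has dimension 2 with simplices:

  0-simplices (8): a, b, c, d, e, f, g, h
  1-simplices (24): ab, ac, ad, ae, af, ah, bc, bd, be, bg, bh, cd, ce, cf, cg, ch, de, dg, dh, eg, eh, fg, fh, gh
  2-simplices (16): abe, abh, acd, acf, ade, afh, bcd, bch, bdg, beg, ceg, ceh, cfg, deh, dgh, fgh

giving chain groups C_0 ≅ Z^8, C_1 ≅ Z^24, C_2 ≅ Z^16.

∂_1: C_1 → C_0 sends each edge [p,q] (with p < q) to q − p. For instance
  ∂dh = h − d.
This gives a 8×24 integer matrix of rank 7; reducing to Smith normal form yields diagonal entries (1,1,1,1,1,1,1).

Boundary ∂_2: C_2 → C_1 maps a triangle to the signed sum of its edges. For instance
  ∂deh = eh − dh + de,
  ∂acf = cf − af + ac.
The resulting 24×16 matrix has rank 15, and its Smith normal form has invariant factors (1,1,1,1,1,1,1,1,1,1,1,1,1,1,1).

From H_k ≅ ker(∂_k) / im(∂_{k+1}) we obtain:

  H_2: rank ker ∂_2 − rank ∂_3 = (16 − 15) − 0 = 1, and there is no ∂_3, so H_2 = Z.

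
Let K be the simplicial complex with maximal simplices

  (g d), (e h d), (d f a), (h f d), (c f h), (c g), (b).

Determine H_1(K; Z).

H_1 = Z.

Take the total order a < b < c < d < e < f < g < h on the vertex set. Then K (dimension 2) consists of the simplices:

  0-simplices (8): a, b, c, d, e, f, g, h
  1-simplices (11): ad, af, cf, cg, ch, de, df, dg, dh, eh, fh
  2-simplices (4): adf, cfh, deh, dfh

Hence C_0 ≅ Z^8, C_1 ≅ Z^11, C_2 ≅ Z^4.

Boundary ∂_1: C_1 → C_0 is given by ∂[p,q] = [q] − [p].
As a 8×11 matrix over Z this has rank 6, with invariant factors (1,1,1,1,1,1).

The boundary map ∂_2: C_2 → C_1 acts by ∂[p,q,r] = [q,r] − [p,r] + [p,q]. For instance
  ∂dfh = fh − dh + df,
  ∂adf = df − af + ad.
The 11×4 boundary matrix has rank 4 and Smith normal form diag(1,1,1,1).

Reading off H_k = ker ∂_k / im ∂_{k+1}:

  H_1: rank ker ∂_1 − rank ∂_2 = (11 − 6) − 4 = 1, and the invariant factors of ∂_2 are all 1, so H_1 ≅ Z.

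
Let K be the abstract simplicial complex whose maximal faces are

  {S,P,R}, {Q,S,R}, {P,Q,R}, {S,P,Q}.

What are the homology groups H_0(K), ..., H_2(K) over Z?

We work with the vertex ordering P < Q < R < S. The simplices of K, each written with vertices in increasing order, are:

  0-simplices (4): P, Q, R, S
  1-simplices (6): PQ, PR, PS, QR, QS, RS
  2-simplices (4): PQR, PQS, PRS, QRS

Hence C_0 ≅ Z^4, C_1 ≅ Z^6, C_2 ≅ Z^4.

The boundary map ∂_1: C_1 → C_0 maps an edge to its endpoints' difference, ∂[p,q] = q − p. For instance
  ∂PR = R − P.
The 4×6 boundary matrix has rank 3 and Smith normal form diag(1,1,1).

∂_2: C_2 → C_1 acts by ∂[p,q,r] = [q,r] − [p,r] + [p,q]. For instance
  ∂PQS = QS − PS + PQ,
  ∂PQR = QR − PR + PQ.
The 6×4 boundary matrix has rank 3 and Smith normal form diag(1,1,1).

Reading off H_k = ker ∂_k / im ∂_{k+1}:

  H_0: rank C_0 − rank ∂_1 = 4 − 3 = 1, and the invariant factors of ∂_1 are all 1, so H_0 ≅ Z.
  H_1: rank ker ∂_1 − rank ∂_2 = (6 − 3) − 3 = 0, and the invariant factors of ∂_2 are all 1, so H_1 ≅ 0.
  H_2: rank ker ∂_2 − rank ∂_3 = (4 − 3) − 0 = 1, and there is no ∂_3, so H_2 ≅ Z.

H_0 ≅ Z,  H_1 = 0,  H_2 ≅ Z.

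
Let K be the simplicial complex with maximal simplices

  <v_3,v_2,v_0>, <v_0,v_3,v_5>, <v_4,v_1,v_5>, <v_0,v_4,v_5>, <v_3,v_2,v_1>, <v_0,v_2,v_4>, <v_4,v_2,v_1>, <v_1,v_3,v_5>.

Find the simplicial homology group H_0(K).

H_0 = Z.

We work with the vertex ordering v_0 < v_1 < v_2 < v_3 < v_4 < v_5. The simplices of K, each written with vertices in increasing order, are:

  0-simplices (6): [v_0], [v_1], [v_2], [v_3], [v_4], [v_5]
  1-simplices (12): [v_0,v_2], [v_0,v_3], [v_0,v_4], [v_0,v_5], [v_1,v_2], [v_1,v_3], [v_1,v_4], [v_1,v_5], [v_2,v_3], [v_2,v_4], [v_3,v_5], [v_4,v_5]
  2-simplices (8): [v_0,v_2,v_3], [v_0,v_2,v_4], [v_0,v_3,v_5], [v_0,v_4,v_5], [v_1,v_2,v_3], [v_1,v_2,v_4], [v_1,v_3,v_5], [v_1,v_4,v_5]

Hence C_0 ≅ Z^6, C_1 ≅ Z^12, C_2 ≅ Z^8.

Boundary ∂_1: C_1 → C_0 is given by ∂[p,q] = [q] − [p]. For instance
  ∂[v_1,v_3] = [v_3] − [v_1].
As a 6×12 matrix over Z this has rank 5, with invariant factors (1,1,1,1,1).

Boundary ∂_2: C_2 → C_1 acts by ∂[p,q,r] = [q,r] − [p,r] + [p,q]. For instance
  ∂[v_1,v_2,v_3] = [v_2,v_3] − [v_1,v_3] + [v_1,v_2],
  ∂[v_1,v_4,v_5] = [v_4,v_5] − [v_1,v_5] + [v_1,v_4].
As a 12×8 matrix over Z this has rank 7, with invariant factors (1,1,1,1,1,1,1).

Now H_k = ker ∂_k / im ∂_{k+1}, so:

  H_0: rank C_0 − rank ∂_1 = 6 − 5 = 1, and the invariant factors of ∂_1 are all 1, so H_0 = Z.

(K is a triangulation of the 2-sphere S^2.)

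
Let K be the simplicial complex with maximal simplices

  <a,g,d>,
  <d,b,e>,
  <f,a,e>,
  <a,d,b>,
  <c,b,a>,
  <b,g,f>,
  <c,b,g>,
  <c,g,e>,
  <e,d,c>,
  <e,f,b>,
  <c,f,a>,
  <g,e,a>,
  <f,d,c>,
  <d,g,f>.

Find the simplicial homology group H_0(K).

Take the total order a < b < c < d < e < f < g on the vertex set. Then K (dimension 2) consists of the simplices:

  0-simplices (7): a, b, c, d, e, f, g
  1-simplices (21): ab, ac, ad, ae, af, ag, bc, bd, be, bf, bg, cd, ce, cf, cg, de, df, dg, ef, eg, fg
  2-simplices (14): abc, abd, acf, adg, aef, aeg, bcg, bde, bef, bfg, cde, cdf, ceg, dfg

Hence C_0 ≅ Z^7, C_1 ≅ Z^21, C_2 ≅ Z^14.

The boundary map ∂_1: C_1 → C_0 sends each edge [p,q] (with p < q) to q − p.
As a 7×21 matrix over Z this has rank 6, with invariant factors (1,1,1,1,1,1).

The boundary map ∂_2: C_2 → C_1 maps a triangle to the signed sum of its edges. For instance
  ∂cde = de − ce + cd,
  ∂bfg = fg − bg + bf.
As a 21×14 matrix over Z this has rank 13, with invariant factors (1,1,1,1,1,1,1,1,1,1,1,1,1).

Reading off H_k = ker ∂_k / im ∂_{k+1}:

  H_0: rank C_0 − rank ∂_1 = 7 − 6 = 1, and the invariant factors of ∂_1 are all 1, so H_0 = Z.

H_0 ≅ Z.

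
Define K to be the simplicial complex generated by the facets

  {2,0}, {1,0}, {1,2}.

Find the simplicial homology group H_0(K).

Fix the vertex order 0 < 1 < 2 and write every simplex with vertices in increasing order. Then dim K = 1 and the simplices of K are:

  0-simplices (3): [0], [1], [2]
  1-simplices (3): [0,1], [0,2], [1,2]

so the chain groups are C_0 ≅ Z^3, C_1 ≅ Z^3.

Boundary ∂_1: C_1 → C_0 is given by ∂[p,q] = [q] − [p]. For instance
  ∂[0,2] = [2] − [0].
The resulting 3×3 matrix has rank 2, and its Smith normal form has invariant factors (1,1).

Now H_k = ker ∂_k / im ∂_{k+1}, so:

  H_0: rank C_0 − rank ∂_1 = 3 − 2 = 1, and the invariant factors of ∂_1 are all 1, so H_0 = Z.

(K is a triangulation of the circle S^1.)

H_0 = Z.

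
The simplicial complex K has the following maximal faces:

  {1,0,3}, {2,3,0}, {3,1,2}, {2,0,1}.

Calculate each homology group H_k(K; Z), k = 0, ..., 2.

H_0 = Z,  H_1 = 0,  H_2 = Z.

We work with the vertex ordering 0 < 1 < 2 < 3. The simplices of K, each written with vertices in increasing order, are:

  0-simplices (4): [0], [1], [2], [3]
  1-simplices (6): [0,1], [0,2], [0,3], [1,2], [1,3], [2,3]
  2-simplices (4): [0,1,2], [0,1,3], [0,2,3], [1,2,3]

so the chain groups are C_0 ≅ Z^4, C_1 ≅ Z^6, C_2 ≅ Z^4.

Boundary ∂_1: C_1 → C_0 sends each edge [p,q] (with p < q) to q − p. For instance
  ∂[1,3] = [3] − [1].
This gives a 4×6 integer matrix of rank 3; reducing to Smith normal form yields diagonal entries (1,1,1).

Boundary ∂_2: C_2 → C_1 maps a triangle to the signed sum of its edges. For instance
  ∂[1,2,3] = [2,3] − [1,3] + [1,2],
  ∂[0,1,3] = [1,3] − [0,3] + [0,1].
The resulting 6×4 matrix has rank 3, and its Smith normal form has invariant factors (1,1,1).

Reading off H_k = ker ∂_k / im ∂_{k+1}:

  H_0: rank C_0 − rank ∂_1 = 4 − 3 = 1, and the invariant factors of ∂_1 are all 1, so H_0 ≅ Z.
  H_1: rank ker ∂_1 − rank ∂_2 = (6 − 3) − 3 = 0, and the invariant factors of ∂_2 are all 1, so H_1 ≅ 0.
  H_2: rank ker ∂_2 − rank ∂_3 = (4 − 3) − 0 = 1, and there is no ∂_3, so H_2 ≅ Z.

As a check, the Euler characteristic is 4 − 6 + 4 = 2, which agrees with 1 − 0 + 1 = 2.
(K is a triangulation of the 2-sphere S^2.)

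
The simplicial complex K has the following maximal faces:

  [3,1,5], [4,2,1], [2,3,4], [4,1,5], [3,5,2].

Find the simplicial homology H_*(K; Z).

H_0 ≅ Z,  H_1 ≅ Z,  H_2 = 0.

K has 5 vertices, 10 edges, 5 triangles.
rank ∂_0 = 0, rank ∂_1 = 4 ⇒ b_0 = 5 − 0 − 4 = 1; all invariant factors of ∂_1 are 1 so no torsion. So H_0 ≅ Z.
rank ∂_1 = 4, rank ∂_2 = 5 ⇒ b_1 = 10 − 4 − 5 = 1; all invariant factors of ∂_2 are 1 so no torsion. So H_1 ≅ Z.
rank ∂_2 = 5, rank ∂_3 = 0 ⇒ b_2 = 5 − 5 − 0 = 0. So H_2 ≅ 0.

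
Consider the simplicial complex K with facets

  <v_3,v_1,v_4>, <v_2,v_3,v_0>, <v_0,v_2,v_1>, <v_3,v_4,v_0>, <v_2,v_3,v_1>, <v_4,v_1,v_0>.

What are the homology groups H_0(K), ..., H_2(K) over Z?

H_0 = Z,  H_1 = 0,  H_2 = Z.

We work with the vertex ordering v_0 < v_1 < v_2 < v_3 < v_4. The simplices of K, each written with vertices in increasing order, are:

  0-simplices (5): [v_0], [v_1], [v_2], [v_3], [v_4]
  1-simplices (9): [v_0,v_1], [v_0,v_2], [v_0,v_3], [v_0,v_4], [v_1,v_2], [v_1,v_3], [v_1,v_4], [v_2,v_3], [v_3,v_4]
  2-simplices (6): [v_0,v_1,v_2], [v_0,v_1,v_4], [v_0,v_2,v_3], [v_0,v_3,v_4], [v_1,v_2,v_3], [v_1,v_3,v_4]

so the chain groups are C_0 ≅ Z^5, C_1 ≅ Z^9, C_2 ≅ Z^6.

The boundary map ∂_1: C_1 → C_0 is given by ∂[p,q] = [q] − [p].
The 5×9 boundary matrix has rank 4 and Smith normal form diag(1,1,1,1).

∂_2: C_2 → C_1 acts by ∂[p,q,r] = [q,r] − [p,r] + [p,q]. For instance
  ∂[v_0,v_1,v_4] = [v_1,v_4] − [v_0,v_4] + [v_0,v_1],
  ∂[v_0,v_2,v_3] = [v_2,v_3] − [v_0,v_3] + [v_0,v_2].
The 9×6 boundary matrix has rank 5 and Smith normal form diag(1,1,1,1,1).

Now H_k = ker ∂_k / im ∂_{k+1}, so:

  H_0: rank C_0 − rank ∂_1 = 5 − 4 = 1, and the invariant factors of ∂_1 are all 1, so H_0 ≅ Z.
  H_1: rank ker ∂_1 − rank ∂_2 = (9 − 4) − 5 = 0, and the invariant factors of ∂_2 are all 1, so H_1 ≅ 0.
  H_2: rank ker ∂_2 − rank ∂_3 = (6 − 5) − 0 = 1, and there is no ∂_3, so H_2 ≅ Z.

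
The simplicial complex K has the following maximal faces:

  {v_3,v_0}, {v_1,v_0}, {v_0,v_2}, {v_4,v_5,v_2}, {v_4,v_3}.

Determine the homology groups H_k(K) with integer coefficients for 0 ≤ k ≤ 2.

H_0 ≅ Z,  H_1 ≅ Z,  H_2 = 0.

We work with the vertex ordering v_0 < v_1 < v_2 < v_3 < v_4 < v_5. The simplices of K, each written with vertices in increasing order, are:

  0-simplices (6): [v_0], [v_1], [v_2], [v_3], [v_4], [v_5]
  1-simplices (7): [v_0,v_1], [v_0,v_2], [v_0,v_3], [v_2,v_4], [v_2,v_5], [v_3,v_4], [v_4,v_5]
  2-simplices (1): [v_2,v_4,v_5]

Hence C_0 ≅ Z^6, C_1 ≅ Z^7, C_2 ≅ Z^1.

The boundary map ∂_1: C_1 → C_0 sends each edge [p,q] (with p < q) to q − p. For instance
  ∂[v_2,v_4] = [v_4] − [v_2].
The resulting 6×7 matrix has rank 5, and its Smith normal form has invariant factors (1,1,1,1,1).

The boundary map ∂_2: C_2 → C_1 acts by ∂[p,q,r] = [q,r] − [p,r] + [p,q]. For instance
  ∂[v_2,v_4,v_5] = [v_4,v_5] − [v_2,v_5] + [v_2,v_4].
As a 7×1 matrix over Z this has rank 1, with invariant factors (1).

Reading off H_k = ker ∂_k / im ∂_{k+1}:

  H_0: rank C_0 − rank ∂_1 = 6 − 5 = 1, and the invariant factors of ∂_1 are all 1, so H_0 ≅ Z.
  H_1: rank ker ∂_1 − rank ∂_2 = (7 − 5) − 1 = 1, and the invariant factors of ∂_2 are all 1, so H_1 ≅ Z.
  H_2: rank ker ∂_2 − rank ∂_3 = (1 − 1) − 0 = 0, and there is no ∂_3, so H_2 ≅ 0.

As a check, the Euler characteristic is 6 − 7 + 1 = 0, which agrees with 1 − 1 + 0 = 0.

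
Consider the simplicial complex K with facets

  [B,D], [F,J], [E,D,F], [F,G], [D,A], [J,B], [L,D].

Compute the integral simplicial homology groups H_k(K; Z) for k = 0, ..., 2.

Fix the vertex order A < B < D < E < F < G < J < L and write every simplex with vertices in increasing order. Then dim K = 2 and the simplices of K are:

  0-simplices (8): A, B, D, E, F, G, J, L
  1-simplices (9): AD, BD, BJ, DE, DF, DL, EF, FG, FJ
  2-simplices (1): DEF

so the chain groups are C_0 ≅ Z^8, C_1 ≅ Z^9, C_2 ≅ Z^1.

∂_1: C_1 → C_0 is given by ∂[p,q] = [q] − [p]. For instance
  ∂DE = E − D.
This gives a 8×9 integer matrix of rank 7; reducing to Smith normal form yields diagonal entries (1,1,1,1,1,1,1).

Boundary ∂_2: C_2 → C_1 sends each 2-simplex [p,q,r] to [q,r] − [p,r] + [p,q]. For instance
  ∂DEF = EF − DF + DE.
The resulting 9×1 matrix has rank 1, and its Smith normal form has invariant factors (1).

Now H_k = ker ∂_k / im ∂_{k+1}, so:

  H_0: rank C_0 − rank ∂_1 = 8 − 7 = 1, and the invariant factors of ∂_1 are all 1, so H_0 = Z.
  H_1: rank ker ∂_1 − rank ∂_2 = (9 − 7) − 1 = 1, and the invariant factors of ∂_2 are all 1, so H_1 = Z.
  H_2: rank ker ∂_2 − rank ∂_3 = (1 − 1) − 0 = 0, and there is no ∂_3, so H_2 = 0.

H_0 = Z,  H_1 = Z,  H_2 = 0.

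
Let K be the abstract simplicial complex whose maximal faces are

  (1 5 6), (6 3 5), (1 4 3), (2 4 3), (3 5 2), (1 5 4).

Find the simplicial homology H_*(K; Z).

H_0 ≅ Z,  H_1 ≅ Z,  H_2 = 0.

We work with the vertex ordering 1 < 2 < 3 < 4 < 5 < 6. The simplices of K, each written with vertices in increasing order, are:

  0-simplices (6): [1], [2], [3], [4], [5], [6]
  1-simplices (12): [1,3], [1,4], [1,5], [1,6], [2,3], [2,4], [2,5], [3,4], [3,5], [3,6], [4,5], [5,6]
  2-simplices (6): [1,3,4], [1,4,5], [1,5,6], [2,3,4], [2,3,5], [3,5,6]

giving chain groups C_0 ≅ Z^6, C_1 ≅ Z^12, C_2 ≅ Z^6.

The boundary map ∂_1: C_1 → C_0 is given by ∂[p,q] = [q] − [p].
The resulting 6×12 matrix has rank 5, and its Smith normal form has invariant factors (1,1,1,1,1).

∂_2: C_2 → C_1 sends each 2-simplex [p,q,r] to [q,r] − [p,r] + [p,q]. For instance
  ∂[1,4,5] = [4,5] − [1,5] + [1,4],
  ∂[2,3,5] = [3,5] − [2,5] + [2,3].
The 12×6 boundary matrix has rank 6 and Smith normal form diag(1,1,1,1,1,1).

From H_k ≅ ker(∂_k) / im(∂_{k+1}) we obtain:

  H_0: rank C_0 − rank ∂_1 = 6 − 5 = 1, and the invariant factors of ∂_1 are all 1, so H_0 = Z.
  H_1: rank ker ∂_1 − rank ∂_2 = (12 − 5) − 6 = 1, and the invariant factors of ∂_2 are all 1, so H_1 = Z.
  H_2: rank ker ∂_2 − rank ∂_3 = (6 − 6) − 0 = 0, and there is no ∂_3, so H_2 = 0.

(K is a triangulation of the cylinder S^1 x I.)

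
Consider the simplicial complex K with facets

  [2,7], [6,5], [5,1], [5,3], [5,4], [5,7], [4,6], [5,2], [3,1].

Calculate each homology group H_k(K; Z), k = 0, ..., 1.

We work with the vertex ordering 1 < 2 < 3 < 4 < 5 < 6 < 7. The simplices of K, each written with vertices in increasing order, are:

  0-simplices (7): [1], [2], [3], [4], [5], [6], [7]
  1-simplices (9): [1,3], [1,5], [2,5], [2,7], [3,5], [4,5], [4,6], [5,6], [5,7]

giving chain groups C_0 ≅ Z^7, C_1 ≅ Z^9.

The boundary map ∂_1: C_1 → C_0 is given by ∂[p,q] = [q] − [p].
As a 7×9 matrix over Z this has rank 6, with invariant factors (1,1,1,1,1,1).

Now H_k = ker ∂_k / im ∂_{k+1}, so:

  H_0: rank C_0 − rank ∂_1 = 7 − 6 = 1, and the invariant factors of ∂_1 are all 1, so H_0 = Z.
  H_1: rank ker ∂_1 − rank ∂_2 = (9 − 6) − 0 = 3, and there is no ∂_2, so H_1 = Z^3.

H_0 = Z,  H_1 = Z^3.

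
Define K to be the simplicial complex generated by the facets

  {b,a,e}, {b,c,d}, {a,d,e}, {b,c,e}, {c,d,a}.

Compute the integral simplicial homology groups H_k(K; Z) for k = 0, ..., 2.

Take the total order a < b < c < d < e on the vertex set. Then K (dimension 2) consists of the simplices:

  0-simplices (5): a, b, c, d, e
  1-simplices (10): ab, ac, ad, ae, bc, bd, be, cd, ce, de
  2-simplices (5): abe, acd, ade, bcd, bce

Hence C_0 ≅ Z^5, C_1 ≅ Z^10, C_2 ≅ Z^5.

∂_1: C_1 → C_0 is given by ∂[p,q] = [q] − [p]. For instance
  ∂ad = d − a.
This gives a 5×10 integer matrix of rank 4; reducing to Smith normal form yields diagonal entries (1,1,1,1).

∂_2: C_2 → C_1 maps a triangle to the signed sum of its edges. For instance
  ∂acd = cd − ad + ac,
  ∂bcd = cd − bd + bc.
This gives a 10×5 integer matrix of rank 5; reducing to Smith normal form yields diagonal entries (1,1,1,1,1).

Reading off H_k = ker ∂_k / im ∂_{k+1}:

  H_0: rank C_0 − rank ∂_1 = 5 − 4 = 1, and the invariant factors of ∂_1 are all 1, so H_0 ≅ Z.
  H_1: rank ker ∂_1 − rank ∂_2 = (10 − 4) − 5 = 1, and the invariant factors of ∂_2 are all 1, so H_1 ≅ Z.
  H_2: rank ker ∂_2 − rank ∂_3 = (5 − 5) − 0 = 0, and there is no ∂_3, so H_2 ≅ 0.

As a check, the Euler characteristic is 5 − 10 + 5 = 0, which agrees with 1 − 1 + 0 = 0.

H_0 = Z,  H_1 = Z,  H_2 = 0.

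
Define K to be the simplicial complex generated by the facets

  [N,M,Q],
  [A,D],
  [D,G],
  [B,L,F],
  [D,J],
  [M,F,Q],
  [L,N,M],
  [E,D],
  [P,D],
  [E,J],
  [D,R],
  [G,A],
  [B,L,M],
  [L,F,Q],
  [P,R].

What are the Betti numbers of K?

We work with the vertex ordering A < B < D < E < F < G < J < L < M < N < P < Q < R. The simplices of K, each written with vertices in increasing order, are:

  0-simplices (13): A, B, D, E, F, G, J, L, M, N, P, Q, R
  1-simplices (21): AD, AG, BF, BL, BM, DE, DG, DJ, DP, DR, EJ, FL, FM, FQ, LM, LN, LQ, MN, MQ, NQ, PR
  2-simplices (6): BFL, BLM, FLQ, FMQ, LMN, MNQ

giving chain groups C_0 ≅ Z^13, C_1 ≅ Z^21, C_2 ≅ Z^6.

Boundary ∂_1: C_1 → C_0 maps an edge to its endpoints' difference, ∂[p,q] = q − p. For instance
  ∂LN = N − L.
This gives a 13×21 integer matrix of rank 11; reducing to Smith normal form yields diagonal entries (1,1,1,1,1,1,1,1,1,1,1).

∂_2: C_2 → C_1 sends each 2-simplex [p,q,r] to [q,r] − [p,r] + [p,q]. For instance
  ∂MNQ = NQ − MQ + MN,
  ∂FMQ = MQ − FQ + FM.
This gives a 21×6 integer matrix of rank 6; reducing to Smith normal form yields diagonal entries (1,1,1,1,1,1).

Reading off H_k = ker ∂_k / im ∂_{k+1}:

  H_0: rank C_0 − rank ∂_1 = 13 − 11 = 2, and the invariant factors of ∂_1 are all 1, so H_0 ≅ Z^2.
  H_1: rank ker ∂_1 − rank ∂_2 = (21 − 11) − 6 = 4, and the invariant factors of ∂_2 are all 1, so H_1 ≅ Z^4.
  H_2: rank ker ∂_2 − rank ∂_3 = (6 − 6) − 0 = 0, and there is no ∂_3, so H_2 ≅ 0.

(K is a triangulation of the disjoint union of a wedge of 3 circles and the cylinder S^1 x I.)

Hence the Betti numbers are b_0 = 2, b_1 = 4, b_2 = 0.

b_0 = 2, b_1 = 4, b_2 = 0.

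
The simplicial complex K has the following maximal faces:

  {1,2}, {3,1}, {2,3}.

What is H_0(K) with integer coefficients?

H_0 ≅ Z.

Take the total order 1 < 2 < 3 on the vertex set. Then K (dimension 1) consists of the simplices:

  0-simplices (3): [1], [2], [3]
  1-simplices (3): [1,2], [1,3], [2,3]

giving chain groups C_0 ≅ Z^3, C_1 ≅ Z^3.

The boundary map ∂_1: C_1 → C_0 maps an edge to its endpoints' difference, ∂[p,q] = q − p.
The resulting 3×3 matrix has rank 2, and its Smith normal form has invariant factors (1,1).

Now H_k = ker ∂_k / im ∂_{k+1}, so:

  H_0: rank C_0 − rank ∂_1 = 3 − 2 = 1, and the invariant factors of ∂_1 are all 1, so H_0 ≅ Z.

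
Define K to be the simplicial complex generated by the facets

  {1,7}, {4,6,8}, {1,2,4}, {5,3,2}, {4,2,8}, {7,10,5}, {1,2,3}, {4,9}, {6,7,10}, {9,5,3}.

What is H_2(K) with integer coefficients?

H_2 = 0.

We work with the vertex ordering 1 < 2 < 3 < 4 < 5 < 6 < 7 < 8 < 9 < 10. The simplices of K, each written with vertices in increasing order, are:

  0-simplices (10): [1], [2], [3], [4], [5], [6], [7], [8], [9], [10]
  1-simplices (20): [1,2], [1,3], [1,4], [1,7], [2,3], [2,4], [2,5], [2,8], [3,5], [3,9], [4,6], [4,8], [4,9], [5,7], [5,9], [5,10], [6,7], [6,8], [6,10], [7,10]
  2-simplices (8): [1,2,3], [1,2,4], [2,3,5], [2,4,8], [3,5,9], [4,6,8], [5,7,10], [6,7,10]

so the chain groups are C_0 ≅ Z^10, C_1 ≅ Z^20, C_2 ≅ Z^8.

∂_1: C_1 → C_0 sends each edge [p,q] (with p < q) to q − p.
As a 10×20 matrix over Z this has rank 9, with invariant factors (1,1,1,1,1,1,1,1,1).

Boundary ∂_2: C_2 → C_1 sends each 2-simplex [p,q,r] to [q,r] − [p,r] + [p,q]. For instance
  ∂[2,3,5] = [3,5] − [2,5] + [2,3],
  ∂[1,2,4] = [2,4] − [1,4] + [1,2].
This gives a 20×8 integer matrix of rank 8; reducing to Smith normal form yields diagonal entries (1,1,1,1,1,1,1,1).

Computing H_k = (kernel of ∂_k) / (image of ∂_{k+1}):

  H_2: rank ker ∂_2 − rank ∂_3 = (8 − 8) − 0 = 0, and there is no ∂_3, so H_2 = 0.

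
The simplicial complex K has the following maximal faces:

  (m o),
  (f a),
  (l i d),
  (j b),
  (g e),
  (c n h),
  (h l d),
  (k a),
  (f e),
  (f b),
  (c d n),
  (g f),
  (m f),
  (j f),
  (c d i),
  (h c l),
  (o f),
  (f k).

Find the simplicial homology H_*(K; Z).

K has 15 vertices, 24 edges, 6 triangles.
rank ∂_0 = 0, rank ∂_1 = 13 ⇒ b_0 = 15 − 0 − 13 = 2; all invariant factors of ∂_1 are 1 so no torsion. So H_0 = Z^2.
rank ∂_1 = 13, rank ∂_2 = 6 ⇒ b_1 = 24 − 13 − 6 = 5; all invariant factors of ∂_2 are 1 so no torsion. So H_1 = Z^5.
rank ∂_2 = 6, rank ∂_3 = 0 ⇒ b_2 = 6 − 6 − 0 = 0. So H_2 = 0.

H_0 = Z^2,  H_1 = Z^5,  H_2 = 0.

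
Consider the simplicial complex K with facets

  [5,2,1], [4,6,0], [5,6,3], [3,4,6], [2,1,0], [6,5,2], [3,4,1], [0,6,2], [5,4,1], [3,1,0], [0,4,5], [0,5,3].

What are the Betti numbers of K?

b_0 = 1, b_1 = 0, b_2 = 0.

We work with the vertex ordering 0 < 1 < 2 < 3 < 4 < 5 < 6. The simplices of K, each written with vertices in increasing order, are:

  0-simplices (7): [0], [1], [2], [3], [4], [5], [6]
  1-simplices (18): [0,1], [0,2], [0,3], [0,4], [0,5], [0,6], [1,2], [1,3], [1,4], [1,5], [2,5], [2,6], [3,4], [3,5], [3,6], [4,5], [4,6], [5,6]
  2-simplices (12): [0,1,2], [0,1,3], [0,2,6], [0,3,5], [0,4,5], [0,4,6], [1,2,5], [1,3,4], [1,4,5], [2,5,6], [3,4,6], [3,5,6]

so the chain groups are C_0 ≅ Z^7, C_1 ≅ Z^18, C_2 ≅ Z^12.

Boundary ∂_1: C_1 → C_0 is given by ∂[p,q] = [q] − [p]. For instance
  ∂[4,5] = [5] − [4].
The 7×18 boundary matrix has rank 6 and Smith normal form diag(1,1,1,1,1,1).

The boundary map ∂_2: C_2 → C_1 sends each 2-simplex [p,q,r] to [q,r] − [p,r] + [p,q]. For instance
  ∂[1,2,5] = [2,5] − [1,5] + [1,2],
  ∂[0,4,5] = [4,5] − [0,5] + [0,4].
The resulting 18×12 matrix has rank 12, and its Smith normal form has invariant factors (1,1,1,1,1,1,1,1,1,1,1,2).

Now H_k = ker ∂_k / im ∂_{k+1}, so:

  H_0: rank C_0 − rank ∂_1 = 7 − 6 = 1, and the invariant factors of ∂_1 are all 1, so H_0 = Z.
  H_1: rank ker ∂_1 − rank ∂_2 = (18 − 6) − 12 = 0, and ∂_2 has invariant factor 2 > 1, so H_1 = Z/2.
  H_2: rank ker ∂_2 − rank ∂_3 = (12 − 12) − 0 = 0, and there is no ∂_3, so H_2 = 0.

Hence the Betti numbers are b_0 = 1, b_1 = 0, b_2 = 0.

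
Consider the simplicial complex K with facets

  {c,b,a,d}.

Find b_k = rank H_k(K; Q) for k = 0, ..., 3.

b_0 = 1, b_1 = 0, b_2 = 0, b_3 = 0.

We work with the vertex ordering a < b < c < d. The simplices of K, each written with vertices in increasing order, are:

  0-simplices (4): a, b, c, d
  1-simplices (6): ab, ac, ad, bc, bd, cd
  2-simplices (4): abc, abd, acd, bcd
  3-simplices (1): abcd

Hence C_0 ≅ Z^4, C_1 ≅ Z^6, C_2 ≅ Z^4, C_3 ≅ Z^1.

Boundary ∂_1: C_1 → C_0 maps an edge to its endpoints' difference, ∂[p,q] = q − p.
As a 4×6 matrix over Z this has rank 3, with invariant factors (1,1,1).

∂_2: C_2 → C_1 sends each 2-simplex [p,q,r] to [q,r] − [p,r] + [p,q]. For instance
  ∂abd = bd − ad + ab,
  ∂acd = cd − ad + ac.
This gives a 6×4 integer matrix of rank 3; reducing to Smith normal form yields diagonal entries (1,1,1).

The boundary map ∂_3: C_3 → C_2 sends each 3-simplex σ to the alternating sum Σ_i (−1)^i (σ with its i-th vertex removed). For instance
  ∂abcd = bcd − acd + abd − abc.
The 4×1 boundary matrix has rank 1 and Smith normal form diag(1).

Now H_k = ker ∂_k / im ∂_{k+1}, so:

  H_0: rank C_0 − rank ∂_1 = 4 − 3 = 1, and the invariant factors of ∂_1 are all 1, so H_0 = Z.
  H_1: rank ker ∂_1 − rank ∂_2 = (6 − 3) − 3 = 0, and the invariant factors of ∂_2 are all 1, so H_1 = 0.
  H_2: rank ker ∂_2 − rank ∂_3 = (4 − 3) − 1 = 0, and the invariant factors of ∂_3 are all 1, so H_2 = 0.
  H_3: rank ker ∂_3 − rank ∂_4 = (1 − 1) − 0 = 0, and there is no ∂_4, so H_3 = 0.

As a check, the Euler characteristic is 4 − 6 + 4 − 1 = 1, which agrees with 1 − 0 + 0 − 0 = 1.
(K is a triangulation of the 3-simplex.)

Hence the Betti numbers are b_0 = 1, b_1 = 0, b_2 = 0, b_3 = 0.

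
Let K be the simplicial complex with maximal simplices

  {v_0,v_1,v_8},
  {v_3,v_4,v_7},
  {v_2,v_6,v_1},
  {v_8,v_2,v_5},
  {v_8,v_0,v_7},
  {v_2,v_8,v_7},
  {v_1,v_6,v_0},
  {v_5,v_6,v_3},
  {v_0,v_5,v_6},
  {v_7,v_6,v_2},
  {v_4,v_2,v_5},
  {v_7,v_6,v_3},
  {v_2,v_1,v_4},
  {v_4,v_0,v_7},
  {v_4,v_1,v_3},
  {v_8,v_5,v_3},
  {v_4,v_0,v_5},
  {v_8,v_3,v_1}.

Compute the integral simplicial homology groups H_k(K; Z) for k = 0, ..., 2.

H_0 ≅ Z,  H_1 ≅ Z^2,  H_2 ≅ Z.

K has 9 vertices, 27 edges, 18 triangles.
rank ∂_0 = 0, rank ∂_1 = 8 ⇒ b_0 = 9 − 0 − 8 = 1; all invariant factors of ∂_1 are 1 so no torsion. So H_0 ≅ Z.
rank ∂_1 = 8, rank ∂_2 = 17 ⇒ b_1 = 27 − 8 − 17 = 2; all invariant factors of ∂_2 are 1 so no torsion. So H_1 ≅ Z^2.
rank ∂_2 = 17, rank ∂_3 = 0 ⇒ b_2 = 18 − 17 − 0 = 1. So H_2 ≅ Z.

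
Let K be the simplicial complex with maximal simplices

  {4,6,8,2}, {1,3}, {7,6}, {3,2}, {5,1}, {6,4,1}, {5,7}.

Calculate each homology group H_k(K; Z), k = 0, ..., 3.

H_0 = Z,  H_1 = Z^2,  H_2 = 0,  H_3 = 0.

Order the vertices as 1 < 2 < 3 < 4 < 5 < 6 < 7 < 8. Listing each simplex with vertices in this order, K has dimension 3 with simplices:

  0-simplices (8): [1], [2], [3], [4], [5], [6], [7], [8]
  1-simplices (13): [1,3], [1,4], [1,5], [1,6], [2,3], [2,4], [2,6], [2,8], [4,6], [4,8], [5,7], [6,7], [6,8]
  2-simplices (5): [1,4,6], [2,4,6], [2,4,8], [2,6,8], [4,6,8]
  3-simplices (1): [2,4,6,8]

Hence C_0 ≅ Z^8, C_1 ≅ Z^13, C_2 ≅ Z^5, C_3 ≅ Z^1.

∂_1: C_1 → C_0 maps an edge to its endpoints' difference, ∂[p,q] = q − p.
The 8×13 boundary matrix has rank 7 and Smith normal form diag(1,1,1,1,1,1,1).

∂_2: C_2 → C_1 acts by ∂[p,q,r] = [q,r] − [p,r] + [p,q]. For instance
  ∂[2,6,8] = [6,8] − [2,8] + [2,6],
  ∂[1,4,6] = [4,6] − [1,6] + [1,4].
The 13×5 boundary matrix has rank 4 and Smith normal form diag(1,1,1,1).

Boundary ∂_3: C_3 → C_2 sends each 3-simplex σ to the alternating sum Σ_i (−1)^i (σ with its i-th vertex removed). For instance
  ∂[2,4,6,8] = [4,6,8] − [2,6,8] + [2,4,8] − [2,4,6].
As a 5×1 matrix over Z this has rank 1, with invariant factors (1).

From H_k ≅ ker(∂_k) / im(∂_{k+1}) we obtain:

  H_0: rank C_0 − rank ∂_1 = 8 − 7 = 1, and the invariant factors of ∂_1 are all 1, so H_0 = Z.
  H_1: rank ker ∂_1 − rank ∂_2 = (13 − 7) − 4 = 2, and the invariant factors of ∂_2 are all 1, so H_1 = Z^2.
  H_2: rank ker ∂_2 − rank ∂_3 = (5 − 4) − 1 = 0, and the invariant factors of ∂_3 are all 1, so H_2 = 0.
  H_3: rank ker ∂_3 − rank ∂_4 = (1 − 1) − 0 = 0, and there is no ∂_4, so H_3 = 0.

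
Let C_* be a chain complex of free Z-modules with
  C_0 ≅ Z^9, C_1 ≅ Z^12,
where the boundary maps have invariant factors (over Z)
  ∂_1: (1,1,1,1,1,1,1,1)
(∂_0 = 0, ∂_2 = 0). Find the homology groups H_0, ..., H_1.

H_0 ≅ Z,  H_1 ≅ Z^4.

H_0: b_0 = 9 − 0 − 8 = 1; torsion from ∂_1 factors > 1: none. So H_0 ≅ Z.
H_1: b_1 = 12 − 8 − 0 = 4; torsion from ∂_2 factors > 1: none. So H_1 ≅ Z^4.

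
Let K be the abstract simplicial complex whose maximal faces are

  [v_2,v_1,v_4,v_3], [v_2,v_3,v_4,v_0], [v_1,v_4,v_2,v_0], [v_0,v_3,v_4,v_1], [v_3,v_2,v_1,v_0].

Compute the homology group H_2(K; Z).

H_2 ≅ 0.

Fix the vertex order v_0 < v_1 < v_2 < v_3 < v_4 and write every simplex with vertices in increasing order. Then dim K = 3 and the simplices of K are:

  0-simplices (5): [v_0], [v_1], [v_2], [v_3], [v_4]
  1-simplices (10): [v_0,v_1], [v_0,v_2], [v_0,v_3], [v_0,v_4], [v_1,v_2], [v_1,v_3], [v_1,v_4], [v_2,v_3], [v_2,v_4], [v_3,v_4]
  2-simplices (10): [v_0,v_1,v_2], [v_0,v_1,v_3], [v_0,v_1,v_4], [v_0,v_2,v_3], [v_0,v_2,v_4], [v_0,v_3,v_4], [v_1,v_2,v_3], [v_1,v_2,v_4], [v_1,v_3,v_4], [v_2,v_3,v_4]
  3-simplices (5): [v_0,v_1,v_2,v_3], [v_0,v_1,v_2,v_4], [v_0,v_1,v_3,v_4], [v_0,v_2,v_3,v_4], [v_1,v_2,v_3,v_4]

giving chain groups C_0 ≅ Z^5, C_1 ≅ Z^10, C_2 ≅ Z^10, C_3 ≅ Z^5.

The boundary map ∂_1: C_1 → C_0 is given by ∂[p,q] = [q] − [p].
This gives a 5×10 integer matrix of rank 4; reducing to Smith normal form yields diagonal entries (1,1,1,1).

∂_2: C_2 → C_1 sends each 2-simplex [p,q,r] to [q,r] − [p,r] + [p,q]. For instance
  ∂[v_1,v_2,v_3] = [v_2,v_3] − [v_1,v_3] + [v_1,v_2],
  ∂[v_0,v_1,v_2] = [v_1,v_2] − [v_0,v_2] + [v_0,v_1].
As a 10×10 matrix over Z this has rank 6, with invariant factors (1,1,1,1,1,1).

The boundary map ∂_3: C_3 → C_2 sends each 3-simplex σ to the alternating sum Σ_i (−1)^i (σ with its i-th vertex removed). For instance
  ∂[v_0,v_1,v_3,v_4] = [v_1,v_3,v_4] − [v_0,v_3,v_4] + [v_0,v_1,v_4] − [v_0,v_1,v_3],
  ∂[v_0,v_2,v_3,v_4] = [v_2,v_3,v_4] − [v_0,v_3,v_4] + [v_0,v_2,v_4] − [v_0,v_2,v_3].
The resulting 10×5 matrix has rank 4, and its Smith normal form has invariant factors (1,1,1,1).

Computing H_k = (kernel of ∂_k) / (image of ∂_{k+1}):

  H_2: rank ker ∂_2 − rank ∂_3 = (10 − 6) − 4 = 0, and the invariant factors of ∂_3 are all 1, so H_2 ≅ 0.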